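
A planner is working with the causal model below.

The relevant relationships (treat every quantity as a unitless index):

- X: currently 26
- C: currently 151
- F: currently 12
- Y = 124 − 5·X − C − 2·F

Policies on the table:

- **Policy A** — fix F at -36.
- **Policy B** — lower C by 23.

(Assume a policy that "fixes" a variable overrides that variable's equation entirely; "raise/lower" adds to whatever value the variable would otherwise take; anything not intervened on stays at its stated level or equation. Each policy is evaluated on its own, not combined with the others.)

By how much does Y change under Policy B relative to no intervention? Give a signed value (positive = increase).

23

Baseline:
  X = 26
  C = 151
  F = 12
  Y = 124 − 5·26 − 151 − 2·12 = -181
Policy B (C − 23):
  X = 26
  C = 151 − 23 = 128
  F = 12
  Y = 124 − 5·26 − 128 − 2·12 = -158
Change in Y: -158 − (-181) = 23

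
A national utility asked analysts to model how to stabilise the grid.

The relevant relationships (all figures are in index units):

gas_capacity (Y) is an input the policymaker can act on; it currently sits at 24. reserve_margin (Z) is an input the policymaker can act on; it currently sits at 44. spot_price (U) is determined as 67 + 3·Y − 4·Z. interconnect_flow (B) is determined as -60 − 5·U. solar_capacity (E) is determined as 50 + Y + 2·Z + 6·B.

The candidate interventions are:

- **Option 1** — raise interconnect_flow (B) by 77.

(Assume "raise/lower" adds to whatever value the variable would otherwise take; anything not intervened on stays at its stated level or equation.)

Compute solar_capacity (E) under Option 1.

1374

Option 1 (B + 77):
  Y = 24
  Z = 44
  U = 67 + 3·24 − 4·44 = -37
  B = -60 − 5·(-37) (+77 from intervention) = 202
  E = 50 + 24 + 2·44 + 6·202 = 1374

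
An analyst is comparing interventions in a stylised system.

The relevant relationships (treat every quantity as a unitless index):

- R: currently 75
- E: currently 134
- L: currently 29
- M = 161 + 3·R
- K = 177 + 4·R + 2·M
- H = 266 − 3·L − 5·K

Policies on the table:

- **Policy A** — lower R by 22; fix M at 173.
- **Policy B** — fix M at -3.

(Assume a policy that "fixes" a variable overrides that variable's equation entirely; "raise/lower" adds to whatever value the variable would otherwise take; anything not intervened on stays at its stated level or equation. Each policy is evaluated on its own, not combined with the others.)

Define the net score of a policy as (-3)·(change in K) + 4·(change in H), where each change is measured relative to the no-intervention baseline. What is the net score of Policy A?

11822

Baseline:
  R = 75
  L = 29
  M = 161 + 3·75 = 386
  K = 177 + 4·75 + 2·386 = 1249
  H = 266 − 3·29 − 5·1249 = -6066
Policy A (R − 22, M := 173):
  R = 75 − 22 = 53
  L = 29
  M = 173
  K = 177 + 4·53 + 2·173 = 735
  H = 266 − 3·29 − 5·735 = -3496
ΔK = 735 − 1249 = -514; ΔH = -3496 − (-6066) = 2570
Score = (-3)·(-514) + 4·2570 = 11822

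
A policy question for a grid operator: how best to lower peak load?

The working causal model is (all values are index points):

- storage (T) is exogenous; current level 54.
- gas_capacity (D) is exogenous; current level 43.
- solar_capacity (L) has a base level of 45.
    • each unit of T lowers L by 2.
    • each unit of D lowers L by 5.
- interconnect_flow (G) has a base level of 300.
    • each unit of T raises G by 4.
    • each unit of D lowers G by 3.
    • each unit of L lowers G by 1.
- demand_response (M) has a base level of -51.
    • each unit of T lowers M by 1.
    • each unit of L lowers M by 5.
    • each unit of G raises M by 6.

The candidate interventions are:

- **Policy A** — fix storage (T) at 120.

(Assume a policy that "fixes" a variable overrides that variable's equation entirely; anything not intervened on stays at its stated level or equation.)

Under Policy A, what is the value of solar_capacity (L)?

Policy A (T := 120):
  T = 120
  D = 43
  L = 45 − 2·120 − 5·43 = -410

-410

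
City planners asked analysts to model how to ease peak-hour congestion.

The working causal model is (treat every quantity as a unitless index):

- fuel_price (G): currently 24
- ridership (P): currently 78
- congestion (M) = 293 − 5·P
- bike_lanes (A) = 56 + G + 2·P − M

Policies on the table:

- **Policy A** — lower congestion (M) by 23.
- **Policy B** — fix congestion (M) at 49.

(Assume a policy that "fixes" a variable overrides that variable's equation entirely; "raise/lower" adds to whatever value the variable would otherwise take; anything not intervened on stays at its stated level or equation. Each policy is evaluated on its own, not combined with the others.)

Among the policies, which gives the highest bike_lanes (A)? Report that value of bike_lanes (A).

356

Policy A (M − 23):
  G = 24
  P = 78
  M = 293 − 5·78 (−23 from intervention) = -120
  A = 56 + 24 + 2·78 − (-120) = 356
Policy B (M := 49):
  G = 24
  P = 78
  M = 49
  A = 56 + 24 + 2·78 − 49 = 187
Comparing — Policy A: A=356, Policy B: A=187. Highest is 356 (Policy A).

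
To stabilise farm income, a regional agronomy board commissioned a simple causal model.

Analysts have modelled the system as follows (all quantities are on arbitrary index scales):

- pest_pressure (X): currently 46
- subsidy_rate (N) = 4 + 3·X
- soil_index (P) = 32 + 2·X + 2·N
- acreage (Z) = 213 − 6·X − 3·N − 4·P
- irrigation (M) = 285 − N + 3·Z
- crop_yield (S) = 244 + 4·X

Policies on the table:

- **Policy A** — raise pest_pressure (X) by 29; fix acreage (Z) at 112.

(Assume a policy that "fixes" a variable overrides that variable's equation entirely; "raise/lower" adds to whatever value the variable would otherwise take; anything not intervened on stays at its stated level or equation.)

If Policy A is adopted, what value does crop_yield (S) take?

Policy A (X + 29, Z := 112):
  X = 46 + 29 = 75
  S = 244 + 4·75 = 544

544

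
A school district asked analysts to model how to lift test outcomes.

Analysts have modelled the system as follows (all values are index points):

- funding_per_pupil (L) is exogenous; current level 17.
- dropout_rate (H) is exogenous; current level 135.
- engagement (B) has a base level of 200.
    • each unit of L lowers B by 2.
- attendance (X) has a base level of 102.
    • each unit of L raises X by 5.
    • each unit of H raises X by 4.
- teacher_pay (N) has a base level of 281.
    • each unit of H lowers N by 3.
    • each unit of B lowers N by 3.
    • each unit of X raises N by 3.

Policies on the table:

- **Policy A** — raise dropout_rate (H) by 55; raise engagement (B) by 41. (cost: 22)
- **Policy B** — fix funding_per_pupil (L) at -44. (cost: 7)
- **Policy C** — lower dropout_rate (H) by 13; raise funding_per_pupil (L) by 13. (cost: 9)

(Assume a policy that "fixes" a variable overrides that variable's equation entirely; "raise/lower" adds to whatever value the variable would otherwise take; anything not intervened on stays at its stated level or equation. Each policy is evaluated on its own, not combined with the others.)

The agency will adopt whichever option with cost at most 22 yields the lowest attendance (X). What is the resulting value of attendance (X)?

422

Policy A (H + 55, B + 41):
  L = 17
  H = 135 + 55 = 190
  X = 102 + 5·17 + 4·190 = 947
Policy B (L := -44):
  L = -44
  H = 135
  X = 102 + 5·(-44) + 4·135 = 422
Policy C (H − 13, L + 13):
  L = 17 + 13 = 30
  H = 135 − 13 = 122
  X = 102 + 5·30 + 4·122 = 740
Comparing — Policy A: X=947, Policy B: X=422, Policy C: X=740. Lowest is 422 (Policy B).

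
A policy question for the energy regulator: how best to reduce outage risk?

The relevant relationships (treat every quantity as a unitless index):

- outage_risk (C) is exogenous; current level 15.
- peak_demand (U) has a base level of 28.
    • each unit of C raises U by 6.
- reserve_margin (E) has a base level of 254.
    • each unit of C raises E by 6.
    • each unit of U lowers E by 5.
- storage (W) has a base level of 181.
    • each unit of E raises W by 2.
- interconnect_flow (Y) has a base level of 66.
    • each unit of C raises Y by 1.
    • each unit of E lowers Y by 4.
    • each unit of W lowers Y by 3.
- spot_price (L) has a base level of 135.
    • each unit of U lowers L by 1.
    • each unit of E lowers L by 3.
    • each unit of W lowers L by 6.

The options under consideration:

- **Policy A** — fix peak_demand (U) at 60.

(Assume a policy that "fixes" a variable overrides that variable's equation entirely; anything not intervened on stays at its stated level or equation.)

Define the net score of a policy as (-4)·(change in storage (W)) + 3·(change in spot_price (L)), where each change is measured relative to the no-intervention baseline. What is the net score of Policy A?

-15196

Baseline:
  C = 15
  U = 28 + 6·15 = 118
  E = 254 + 6·15 − 5·118 = -246
  W = 181 + 2·(-246) = -311
  L = 135 − 118 − 3·(-246) − 6·(-311) = 2621
Policy A (U := 60):
  C = 15
  U = 60
  E = 254 + 6·15 − 5·60 = 44
  W = 181 + 2·44 = 269
  L = 135 − 60 − 3·44 − 6·269 = -1671
ΔW = 269 − (-311) = 580; ΔL = -1671 − 2621 = -4292
Score = (-4)·580 + 3·(-4292) = -15196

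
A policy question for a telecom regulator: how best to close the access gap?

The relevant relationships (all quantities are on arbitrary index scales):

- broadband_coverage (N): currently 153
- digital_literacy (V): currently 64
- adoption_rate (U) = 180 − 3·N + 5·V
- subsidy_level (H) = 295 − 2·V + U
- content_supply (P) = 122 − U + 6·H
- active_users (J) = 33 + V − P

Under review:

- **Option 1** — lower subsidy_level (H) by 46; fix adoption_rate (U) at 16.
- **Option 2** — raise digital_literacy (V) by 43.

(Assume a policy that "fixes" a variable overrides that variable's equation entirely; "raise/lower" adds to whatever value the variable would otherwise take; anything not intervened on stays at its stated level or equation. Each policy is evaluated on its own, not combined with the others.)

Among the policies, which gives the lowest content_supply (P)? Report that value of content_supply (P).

928

Option 1 (H − 46, U := 16):
  N = 153
  V = 64
  U = 16
  H = 295 − 2·64 + 16 (−46 from intervention) = 137
  P = 122 − 16 + 6·137 = 928
Option 2 (V + 43):
  N = 153
  V = 64 + 43 = 107
  U = 180 − 3·153 + 5·107 = 256
  H = 295 − 2·107 + 256 = 337
  P = 122 − 256 + 6·337 = 1888
Comparing — Option 1: P=928, Option 2: P=1888. Lowest is 928 (Option 1).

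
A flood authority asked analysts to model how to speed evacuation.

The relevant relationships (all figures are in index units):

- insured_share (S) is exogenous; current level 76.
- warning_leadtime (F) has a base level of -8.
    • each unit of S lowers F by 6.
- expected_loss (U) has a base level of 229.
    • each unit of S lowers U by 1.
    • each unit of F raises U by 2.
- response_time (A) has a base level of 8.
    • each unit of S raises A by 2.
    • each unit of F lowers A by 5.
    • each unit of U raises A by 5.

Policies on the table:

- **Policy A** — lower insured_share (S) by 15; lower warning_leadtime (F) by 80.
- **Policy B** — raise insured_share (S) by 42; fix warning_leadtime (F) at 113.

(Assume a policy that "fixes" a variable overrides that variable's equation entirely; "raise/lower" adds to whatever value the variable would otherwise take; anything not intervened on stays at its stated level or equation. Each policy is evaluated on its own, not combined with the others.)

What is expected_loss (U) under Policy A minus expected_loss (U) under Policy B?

-1077

Policy A (S − 15, F − 80):
  S = 76 − 15 = 61
  F = -8 − 6·61 (−80 from intervention) = -454
  U = 229 − 61 + 2·(-454) = -740
Policy B (S + 42, F := 113):
  S = 76 + 42 = 118
  F = 113
  U = 229 − 118 + 2·113 = 337
U: -740 − 337 = -1077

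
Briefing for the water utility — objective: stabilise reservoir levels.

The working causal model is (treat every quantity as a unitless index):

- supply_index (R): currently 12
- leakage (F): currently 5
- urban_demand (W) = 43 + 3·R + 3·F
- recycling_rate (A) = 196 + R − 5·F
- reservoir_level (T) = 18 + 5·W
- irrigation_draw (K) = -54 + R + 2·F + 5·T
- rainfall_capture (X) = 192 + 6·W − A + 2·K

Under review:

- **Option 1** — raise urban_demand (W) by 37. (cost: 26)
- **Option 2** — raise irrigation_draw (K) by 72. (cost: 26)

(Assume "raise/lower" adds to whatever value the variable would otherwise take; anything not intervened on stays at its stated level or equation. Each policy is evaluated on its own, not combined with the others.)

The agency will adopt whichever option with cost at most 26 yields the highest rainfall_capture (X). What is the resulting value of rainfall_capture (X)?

7461

Option 1 (W + 37):
  R = 12
  F = 5
  W = 43 + 3·12 + 3·5 (+37 from intervention) = 131
  A = 196 + 12 − 5·5 = 183
  T = 18 + 5·131 = 673
  K = -54 + 12 + 2·5 + 5·673 = 3333
  X = 192 + 6·131 − 183 + 2·3333 = 7461
Option 2 (K + 72):
  R = 12
  F = 5
  W = 43 + 3·12 + 3·5 = 94
  A = 196 + 12 − 5·5 = 183
  T = 18 + 5·94 = 488
  K = -54 + 12 + 2·5 + 5·488 (+72 from intervention) = 2480
  X = 192 + 6·94 − 183 + 2·2480 = 5533
Comparing — Option 1: X=7461, Option 2: X=5533. Highest is 7461 (Option 1).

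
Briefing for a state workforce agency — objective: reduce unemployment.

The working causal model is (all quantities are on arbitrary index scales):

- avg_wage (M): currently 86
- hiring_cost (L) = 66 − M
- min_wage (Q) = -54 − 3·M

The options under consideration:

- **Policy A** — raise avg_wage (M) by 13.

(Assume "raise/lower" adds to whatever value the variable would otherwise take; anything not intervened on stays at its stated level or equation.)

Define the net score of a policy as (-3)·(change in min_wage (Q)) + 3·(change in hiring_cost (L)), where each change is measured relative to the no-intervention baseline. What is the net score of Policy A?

78

Baseline:
  M = 86
  L = 66 − 86 = -20
  Q = -54 − 3·86 = -312
Policy A (M + 13):
  M = 86 + 13 = 99
  L = 66 − 99 = -33
  Q = -54 − 3·99 = -351
ΔQ = -351 − (-312) = -39; ΔL = -33 − (-20) = -13
Score = (-3)·(-39) + 3·(-13) = 78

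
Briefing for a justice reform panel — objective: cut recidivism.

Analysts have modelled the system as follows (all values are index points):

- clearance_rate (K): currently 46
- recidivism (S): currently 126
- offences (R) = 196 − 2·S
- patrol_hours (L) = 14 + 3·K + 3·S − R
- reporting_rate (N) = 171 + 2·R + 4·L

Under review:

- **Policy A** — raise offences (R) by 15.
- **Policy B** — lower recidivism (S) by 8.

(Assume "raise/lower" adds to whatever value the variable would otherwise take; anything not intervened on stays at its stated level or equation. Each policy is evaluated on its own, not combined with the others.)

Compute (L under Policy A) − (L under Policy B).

Policy A (R + 15):
  K = 46
  S = 126
  R = 196 − 2·126 (+15 from intervention) = -41
  L = 14 + 3·46 + 3·126 − (-41) = 571
Policy B (S − 8):
  K = 46
  S = 126 − 8 = 118
  R = 196 − 2·118 = -40
  L = 14 + 3·46 + 3·118 − (-40) = 546
L: 571 − 546 = 25

25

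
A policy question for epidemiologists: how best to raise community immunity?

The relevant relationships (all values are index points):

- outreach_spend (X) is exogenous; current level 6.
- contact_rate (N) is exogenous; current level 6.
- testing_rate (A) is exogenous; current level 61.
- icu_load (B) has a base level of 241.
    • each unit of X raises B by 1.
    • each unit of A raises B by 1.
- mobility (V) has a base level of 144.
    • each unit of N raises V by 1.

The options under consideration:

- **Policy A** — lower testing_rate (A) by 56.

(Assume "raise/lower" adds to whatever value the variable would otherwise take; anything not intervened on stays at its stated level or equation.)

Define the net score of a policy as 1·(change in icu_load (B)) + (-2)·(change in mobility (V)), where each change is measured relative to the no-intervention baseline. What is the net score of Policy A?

-56

Baseline:
  X = 6
  N = 6
  A = 61
  B = 241 + 6 + 61 = 308
  V = 144 + 6 = 150
Policy A (A − 56):
  X = 6
  N = 6
  A = 61 − 56 = 5
  B = 241 + 6 + 5 = 252
  V = 144 + 6 = 150
ΔB = 252 − 308 = -56; ΔV = 150 − 150 = 0
Score = 1·(-56) + (-2)·0 = -56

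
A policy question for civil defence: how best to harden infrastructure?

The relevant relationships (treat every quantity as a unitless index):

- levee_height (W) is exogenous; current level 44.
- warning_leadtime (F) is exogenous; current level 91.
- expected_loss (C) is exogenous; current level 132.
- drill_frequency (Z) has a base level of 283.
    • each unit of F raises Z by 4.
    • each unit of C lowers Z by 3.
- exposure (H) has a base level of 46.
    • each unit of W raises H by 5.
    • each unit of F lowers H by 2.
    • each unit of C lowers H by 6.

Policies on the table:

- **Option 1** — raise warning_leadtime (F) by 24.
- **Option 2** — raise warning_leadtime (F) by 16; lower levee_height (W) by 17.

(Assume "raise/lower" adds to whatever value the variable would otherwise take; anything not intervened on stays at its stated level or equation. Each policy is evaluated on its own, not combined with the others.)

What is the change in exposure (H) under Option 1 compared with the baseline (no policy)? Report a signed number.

Baseline:
  W = 44
  F = 91
  C = 132
  H = 46 + 5·44 − 2·91 − 6·132 = -708
Option 1 (F + 24):
  W = 44
  F = 91 + 24 = 115
  C = 132
  H = 46 + 5·44 − 2·115 − 6·132 = -756
Change in H: -756 − (-708) = -48

-48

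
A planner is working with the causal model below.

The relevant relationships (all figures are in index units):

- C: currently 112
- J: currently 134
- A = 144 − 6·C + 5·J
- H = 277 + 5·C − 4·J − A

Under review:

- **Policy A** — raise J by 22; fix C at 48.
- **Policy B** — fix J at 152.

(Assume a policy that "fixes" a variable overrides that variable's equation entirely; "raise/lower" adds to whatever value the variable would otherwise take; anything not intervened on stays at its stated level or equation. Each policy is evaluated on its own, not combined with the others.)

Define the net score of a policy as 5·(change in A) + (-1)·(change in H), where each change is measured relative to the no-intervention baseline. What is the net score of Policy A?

3372

Baseline:
  C = 112
  J = 134
  A = 144 − 6·112 + 5·134 = 142
  H = 277 + 5·112 − 4·134 − 142 = 159
Policy A (J + 22, C := 48):
  C = 48
  J = 134 + 22 = 156
  A = 144 − 6·48 + 5·156 = 636
  H = 277 + 5·48 − 4·156 − 636 = -743
ΔA = 636 − 142 = 494; ΔH = -743 − 159 = -902
Score = 5·494 + (-1)·(-902) = 3372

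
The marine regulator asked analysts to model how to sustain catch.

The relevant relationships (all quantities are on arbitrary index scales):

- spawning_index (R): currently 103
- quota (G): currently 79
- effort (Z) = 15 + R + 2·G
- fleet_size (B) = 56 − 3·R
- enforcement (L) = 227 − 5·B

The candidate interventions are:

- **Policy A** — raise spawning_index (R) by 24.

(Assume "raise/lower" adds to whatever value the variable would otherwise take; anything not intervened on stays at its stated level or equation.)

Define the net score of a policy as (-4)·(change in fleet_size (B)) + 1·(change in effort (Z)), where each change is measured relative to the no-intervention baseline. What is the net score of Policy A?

Baseline:
  R = 103
  G = 79
  Z = 15 + 103 + 2·79 = 276
  B = 56 − 3·103 = -253
Policy A (R + 24):
  R = 103 + 24 = 127
  G = 79
  Z = 15 + 127 + 2·79 = 300
  B = 56 − 3·127 = -325
ΔB = -325 − (-253) = -72; ΔZ = 300 − 276 = 24
Score = (-4)·(-72) + 1·24 = 312

312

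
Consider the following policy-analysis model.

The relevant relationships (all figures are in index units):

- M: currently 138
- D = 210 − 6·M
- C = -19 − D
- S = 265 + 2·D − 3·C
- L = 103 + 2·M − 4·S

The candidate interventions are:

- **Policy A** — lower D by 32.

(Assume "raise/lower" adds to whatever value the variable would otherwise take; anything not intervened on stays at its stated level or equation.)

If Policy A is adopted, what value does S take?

-2928

Policy A (D − 32):
  M = 138
  D = 210 − 6·138 (−32 from intervention) = -650
  C = -19 − (-650) = 631
  S = 265 + 2·(-650) − 3·631 = -2928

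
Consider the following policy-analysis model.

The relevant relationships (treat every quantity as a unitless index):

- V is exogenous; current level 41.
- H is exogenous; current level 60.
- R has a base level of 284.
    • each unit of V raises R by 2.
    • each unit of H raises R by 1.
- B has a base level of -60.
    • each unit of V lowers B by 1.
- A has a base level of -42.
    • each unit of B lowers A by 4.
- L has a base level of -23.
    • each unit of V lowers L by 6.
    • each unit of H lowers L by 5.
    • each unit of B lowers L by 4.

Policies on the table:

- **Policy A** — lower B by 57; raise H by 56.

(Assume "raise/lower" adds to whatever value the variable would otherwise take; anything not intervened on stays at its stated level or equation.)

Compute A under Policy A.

Policy A (B − 57, H + 56):
  V = 41
  B = -60 − 41 (−57 from intervention) = -158
  A = -42 − 4·(-158) = 590

590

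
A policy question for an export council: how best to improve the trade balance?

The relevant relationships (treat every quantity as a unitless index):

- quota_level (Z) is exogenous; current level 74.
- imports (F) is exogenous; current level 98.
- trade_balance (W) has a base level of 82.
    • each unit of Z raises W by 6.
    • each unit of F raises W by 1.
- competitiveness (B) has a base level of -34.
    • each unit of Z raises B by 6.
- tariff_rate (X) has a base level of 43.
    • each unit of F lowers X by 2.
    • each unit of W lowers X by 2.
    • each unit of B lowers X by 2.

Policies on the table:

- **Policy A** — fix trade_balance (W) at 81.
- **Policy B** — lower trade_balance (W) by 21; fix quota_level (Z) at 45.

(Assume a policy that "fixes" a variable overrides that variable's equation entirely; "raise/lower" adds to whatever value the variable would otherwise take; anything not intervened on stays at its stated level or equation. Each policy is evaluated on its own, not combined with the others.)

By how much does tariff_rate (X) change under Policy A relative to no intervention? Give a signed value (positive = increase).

Baseline:
  Z = 74
  F = 98
  W = 82 + 6·74 + 98 = 624
  B = -34 + 6·74 = 410
  X = 43 − 2·98 − 2·624 − 2·410 = -2221
Policy A (W := 81):
  Z = 74
  F = 98
  W = 81
  B = -34 + 6·74 = 410
  X = 43 − 2·98 − 2·81 − 2·410 = -1135
Change in X: -1135 − (-2221) = 1086

1086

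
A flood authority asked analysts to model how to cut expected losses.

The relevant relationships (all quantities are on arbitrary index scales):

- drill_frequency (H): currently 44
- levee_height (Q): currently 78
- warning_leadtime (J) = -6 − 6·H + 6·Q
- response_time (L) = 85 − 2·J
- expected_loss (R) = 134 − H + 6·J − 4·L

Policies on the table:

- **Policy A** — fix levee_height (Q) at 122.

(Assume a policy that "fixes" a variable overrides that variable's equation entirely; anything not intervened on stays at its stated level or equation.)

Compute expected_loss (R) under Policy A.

6218

Policy A (Q := 122):
  H = 44
  Q = 122
  J = -6 − 6·44 + 6·122 = 462
  L = 85 − 2·462 = -839
  R = 134 − 44 + 6·462 − 4·(-839) = 6218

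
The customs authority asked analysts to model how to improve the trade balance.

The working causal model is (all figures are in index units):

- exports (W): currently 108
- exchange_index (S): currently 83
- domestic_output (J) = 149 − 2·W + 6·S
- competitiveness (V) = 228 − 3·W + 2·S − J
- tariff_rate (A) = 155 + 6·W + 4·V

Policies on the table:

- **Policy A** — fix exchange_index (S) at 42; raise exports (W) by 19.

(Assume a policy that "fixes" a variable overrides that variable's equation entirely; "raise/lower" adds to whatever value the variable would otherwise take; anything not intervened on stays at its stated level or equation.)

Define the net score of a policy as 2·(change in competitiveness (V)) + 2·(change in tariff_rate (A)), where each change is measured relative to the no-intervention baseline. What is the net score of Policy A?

1678

Baseline:
  W = 108
  S = 83
  J = 149 − 2·108 + 6·83 = 431
  V = 228 − 3·108 + 2·83 − 431 = -361
  A = 155 + 6·108 + 4·(-361) = -641
Policy A (S := 42, W + 19):
  W = 108 + 19 = 127
  S = 42
  J = 149 − 2·127 + 6·42 = 147
  V = 228 − 3·127 + 2·42 − 147 = -216
  A = 155 + 6·127 + 4·(-216) = 53
ΔV = -216 − (-361) = 145; ΔA = 53 − (-641) = 694
Score = 2·145 + 2·694 = 1678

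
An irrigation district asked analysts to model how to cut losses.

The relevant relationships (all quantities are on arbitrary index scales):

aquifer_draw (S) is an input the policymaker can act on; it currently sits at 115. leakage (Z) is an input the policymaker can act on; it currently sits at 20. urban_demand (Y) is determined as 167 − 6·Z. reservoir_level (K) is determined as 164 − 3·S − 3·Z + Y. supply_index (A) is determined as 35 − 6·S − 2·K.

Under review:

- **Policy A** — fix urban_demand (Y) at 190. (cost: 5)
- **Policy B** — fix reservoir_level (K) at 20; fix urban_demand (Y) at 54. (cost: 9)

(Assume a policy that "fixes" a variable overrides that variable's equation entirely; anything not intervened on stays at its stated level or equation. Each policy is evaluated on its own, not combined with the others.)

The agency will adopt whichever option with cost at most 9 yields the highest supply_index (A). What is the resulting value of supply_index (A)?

-553

Policy A (Y := 190):
  S = 115
  Z = 20
  Y = 190
  K = 164 − 3·115 − 3·20 + 190 = -51
  A = 35 − 6·115 − 2·(-51) = -553
Policy B (K := 20, Y := 54):
  S = 115
  Z = 20
  Y = 54
  K = 20
  A = 35 − 6·115 − 2·20 = -695
Comparing — Policy A: A=-553, Policy B: A=-695. Highest is -553 (Policy A).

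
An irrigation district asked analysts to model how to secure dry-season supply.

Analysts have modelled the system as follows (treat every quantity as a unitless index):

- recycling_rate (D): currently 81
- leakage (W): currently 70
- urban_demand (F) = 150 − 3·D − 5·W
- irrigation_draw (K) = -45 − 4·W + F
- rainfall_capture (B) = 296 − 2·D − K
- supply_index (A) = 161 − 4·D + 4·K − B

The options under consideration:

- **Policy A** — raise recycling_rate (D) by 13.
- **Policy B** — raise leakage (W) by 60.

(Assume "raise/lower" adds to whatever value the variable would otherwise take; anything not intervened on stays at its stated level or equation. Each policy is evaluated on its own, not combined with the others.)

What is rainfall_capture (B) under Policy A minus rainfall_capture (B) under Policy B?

-527

Policy A (D + 13):
  D = 81 + 13 = 94
  W = 70
  F = 150 − 3·94 − 5·70 = -482
  K = -45 − 4·70 + (-482) = -807
  B = 296 − 2·94 − (-807) = 915
Policy B (W + 60):
  D = 81
  W = 70 + 60 = 130
  F = 150 − 3·81 − 5·130 = -743
  K = -45 − 4·130 + (-743) = -1308
  B = 296 − 2·81 − (-1308) = 1442
B: 915 − 1442 = -527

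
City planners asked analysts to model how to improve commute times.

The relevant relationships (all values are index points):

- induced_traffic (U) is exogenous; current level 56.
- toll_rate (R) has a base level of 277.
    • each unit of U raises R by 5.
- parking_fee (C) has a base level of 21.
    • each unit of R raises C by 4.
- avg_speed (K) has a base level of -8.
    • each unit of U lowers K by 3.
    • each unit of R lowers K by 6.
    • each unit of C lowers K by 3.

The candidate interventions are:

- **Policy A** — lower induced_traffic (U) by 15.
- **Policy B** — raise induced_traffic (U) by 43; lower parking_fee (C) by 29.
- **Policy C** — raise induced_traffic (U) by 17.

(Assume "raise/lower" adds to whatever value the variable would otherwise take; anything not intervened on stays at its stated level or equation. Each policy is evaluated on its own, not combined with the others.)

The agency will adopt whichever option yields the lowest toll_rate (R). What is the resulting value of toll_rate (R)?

482

Policy A (U − 15):
  U = 56 − 15 = 41
  R = 277 + 5·41 = 482
Policy B (U + 43, C − 29):
  U = 56 + 43 = 99
  R = 277 + 5·99 = 772
Policy C (U + 17):
  U = 56 + 17 = 73
  R = 277 + 5·73 = 642
Comparing — Policy A: R=482, Policy B: R=772, Policy C: R=642. Lowest is 482 (Policy A).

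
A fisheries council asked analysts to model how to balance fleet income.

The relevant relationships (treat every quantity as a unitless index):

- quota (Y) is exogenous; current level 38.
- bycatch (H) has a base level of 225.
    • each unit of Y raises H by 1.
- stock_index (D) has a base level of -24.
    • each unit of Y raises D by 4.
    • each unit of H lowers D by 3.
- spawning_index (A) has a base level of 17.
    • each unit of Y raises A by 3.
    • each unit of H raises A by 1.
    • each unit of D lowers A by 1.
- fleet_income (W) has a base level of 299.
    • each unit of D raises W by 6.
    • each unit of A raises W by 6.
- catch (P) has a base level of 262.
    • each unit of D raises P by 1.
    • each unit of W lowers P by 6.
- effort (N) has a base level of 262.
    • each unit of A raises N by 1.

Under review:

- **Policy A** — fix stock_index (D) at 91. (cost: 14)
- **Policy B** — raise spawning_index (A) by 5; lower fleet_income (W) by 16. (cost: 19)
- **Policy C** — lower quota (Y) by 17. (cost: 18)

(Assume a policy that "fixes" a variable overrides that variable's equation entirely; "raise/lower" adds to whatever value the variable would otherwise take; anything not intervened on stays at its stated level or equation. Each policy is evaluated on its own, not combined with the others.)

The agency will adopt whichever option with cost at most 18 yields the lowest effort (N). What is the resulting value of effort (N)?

Policy A (D := 91):
  Y = 38
  H = 225 + 38 = 263
  D = 91
  A = 17 + 3·38 + 263 − 91 = 303
  N = 262 + 303 = 565
Policy C (Y − 17):
  Y = 38 − 17 = 21
  H = 225 + 21 = 246
  D = -24 + 4·21 − 3·246 = -678
  A = 17 + 3·21 + 246 − (-678) = 1004
  N = 262 + 1004 = 1266
Comparing — Policy A: N=565, Policy C: N=1266. Lowest is 565 (Policy A).

565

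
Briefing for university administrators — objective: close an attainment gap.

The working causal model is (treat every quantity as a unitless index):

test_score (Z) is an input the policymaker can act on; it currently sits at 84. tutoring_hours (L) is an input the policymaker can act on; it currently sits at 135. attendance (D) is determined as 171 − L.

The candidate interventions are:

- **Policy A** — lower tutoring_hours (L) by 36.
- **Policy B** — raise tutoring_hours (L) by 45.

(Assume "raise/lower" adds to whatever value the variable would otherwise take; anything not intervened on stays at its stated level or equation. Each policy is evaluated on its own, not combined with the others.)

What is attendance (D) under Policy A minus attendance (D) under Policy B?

81

Policy A (L − 36):
  L = 135 − 36 = 99
  D = 171 − 99 = 72
Policy B (L + 45):
  L = 135 + 45 = 180
  D = 171 − 180 = -9
D: 72 − (-9) = 81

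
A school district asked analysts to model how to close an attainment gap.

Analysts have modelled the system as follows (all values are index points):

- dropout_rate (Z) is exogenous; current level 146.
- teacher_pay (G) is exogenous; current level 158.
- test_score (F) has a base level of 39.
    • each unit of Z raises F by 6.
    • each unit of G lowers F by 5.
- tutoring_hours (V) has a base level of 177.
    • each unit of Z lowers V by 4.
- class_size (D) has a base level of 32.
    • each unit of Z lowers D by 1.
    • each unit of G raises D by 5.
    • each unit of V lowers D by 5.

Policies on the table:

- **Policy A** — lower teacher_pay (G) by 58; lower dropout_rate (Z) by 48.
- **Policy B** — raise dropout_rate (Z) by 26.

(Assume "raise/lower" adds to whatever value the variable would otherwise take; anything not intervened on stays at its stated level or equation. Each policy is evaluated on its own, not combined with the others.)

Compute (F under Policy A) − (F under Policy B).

-154

Policy A (G − 58, Z − 48):
  Z = 146 − 48 = 98
  G = 158 − 58 = 100
  F = 39 + 6·98 − 5·100 = 127
Policy B (Z + 26):
  Z = 146 + 26 = 172
  G = 158
  F = 39 + 6·172 − 5·158 = 281
F: 127 − 281 = -154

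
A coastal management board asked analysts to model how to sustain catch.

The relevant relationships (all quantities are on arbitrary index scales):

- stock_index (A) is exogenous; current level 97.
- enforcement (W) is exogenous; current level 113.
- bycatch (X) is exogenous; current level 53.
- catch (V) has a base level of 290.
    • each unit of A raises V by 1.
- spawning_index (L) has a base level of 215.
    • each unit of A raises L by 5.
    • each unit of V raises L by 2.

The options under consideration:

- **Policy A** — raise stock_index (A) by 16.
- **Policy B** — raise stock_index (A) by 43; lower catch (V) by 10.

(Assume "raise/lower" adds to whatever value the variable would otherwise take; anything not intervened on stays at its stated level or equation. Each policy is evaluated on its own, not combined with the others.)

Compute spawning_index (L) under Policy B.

1755

Policy B (A + 43, V − 10):
  A = 97 + 43 = 140
  V = 290 + 140 (−10 from intervention) = 420
  L = 215 + 5·140 + 2·420 = 1755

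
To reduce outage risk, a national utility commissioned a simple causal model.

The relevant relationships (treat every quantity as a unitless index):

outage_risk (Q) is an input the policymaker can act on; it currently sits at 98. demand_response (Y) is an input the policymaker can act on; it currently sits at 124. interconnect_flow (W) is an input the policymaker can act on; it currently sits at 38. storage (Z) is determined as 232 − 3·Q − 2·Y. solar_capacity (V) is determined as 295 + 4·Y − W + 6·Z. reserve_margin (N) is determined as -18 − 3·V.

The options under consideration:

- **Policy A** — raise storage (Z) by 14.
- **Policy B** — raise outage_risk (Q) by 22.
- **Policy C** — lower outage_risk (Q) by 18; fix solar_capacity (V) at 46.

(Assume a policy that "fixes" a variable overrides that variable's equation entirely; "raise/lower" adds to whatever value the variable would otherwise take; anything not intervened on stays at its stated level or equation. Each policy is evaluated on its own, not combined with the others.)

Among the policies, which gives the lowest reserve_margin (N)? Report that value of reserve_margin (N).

-156

Policy A (Z + 14):
  Q = 98
  Y = 124
  W = 38
  Z = 232 − 3·98 − 2·124 (+14 from intervention) = -296
  V = 295 + 4·124 − 38 + 6·(-296) = -1023
  N = -18 − 3·(-1023) = 3051
Policy B (Q + 22):
  Q = 98 + 22 = 120
  Y = 124
  W = 38
  Z = 232 − 3·120 − 2·124 = -376
  V = 295 + 4·124 − 38 + 6·(-376) = -1503
  N = -18 − 3·(-1503) = 4491
Policy C (Q − 18, V := 46):
  Q = 98 − 18 = 80
  Y = 124
  W = 38
  Z = 232 − 3·80 − 2·124 = -256
  V = 46
  N = -18 − 3·46 = -156
Comparing — Policy A: N=3051, Policy B: N=4491, Policy C: N=-156. Lowest is -156 (Policy C).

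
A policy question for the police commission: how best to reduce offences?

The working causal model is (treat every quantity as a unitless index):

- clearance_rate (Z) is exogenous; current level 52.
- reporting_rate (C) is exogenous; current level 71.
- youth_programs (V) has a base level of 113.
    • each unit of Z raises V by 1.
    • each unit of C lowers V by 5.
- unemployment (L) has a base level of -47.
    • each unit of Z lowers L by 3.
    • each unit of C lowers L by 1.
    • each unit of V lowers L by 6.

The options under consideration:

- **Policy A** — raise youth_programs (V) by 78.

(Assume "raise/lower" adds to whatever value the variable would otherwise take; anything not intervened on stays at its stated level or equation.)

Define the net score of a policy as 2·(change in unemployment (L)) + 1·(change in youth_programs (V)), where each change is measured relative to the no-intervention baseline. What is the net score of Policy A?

Baseline:
  Z = 52
  C = 71
  V = 113 + 52 − 5·71 = -190
  L = -47 − 3·52 − 71 − 6·(-190) = 866
Policy A (V + 78):
  Z = 52
  C = 71
  V = 113 + 52 − 5·71 (+78 from intervention) = -112
  L = -47 − 3·52 − 71 − 6·(-112) = 398
ΔL = 398 − 866 = -468; ΔV = -112 − (-190) = 78
Score = 2·(-468) + 1·78 = -858

-858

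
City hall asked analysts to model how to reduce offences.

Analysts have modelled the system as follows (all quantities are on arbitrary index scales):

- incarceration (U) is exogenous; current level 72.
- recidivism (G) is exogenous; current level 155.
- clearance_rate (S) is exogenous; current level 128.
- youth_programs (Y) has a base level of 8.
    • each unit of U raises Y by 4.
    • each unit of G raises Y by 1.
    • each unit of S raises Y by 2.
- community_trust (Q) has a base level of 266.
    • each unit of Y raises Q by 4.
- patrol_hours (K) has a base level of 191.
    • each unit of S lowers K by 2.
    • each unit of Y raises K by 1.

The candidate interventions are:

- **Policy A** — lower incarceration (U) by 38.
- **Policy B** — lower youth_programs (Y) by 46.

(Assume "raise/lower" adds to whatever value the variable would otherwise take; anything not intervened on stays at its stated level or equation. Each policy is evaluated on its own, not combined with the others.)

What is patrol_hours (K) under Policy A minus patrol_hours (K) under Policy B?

-106

Policy A (U − 38):
  U = 72 − 38 = 34
  G = 155
  S = 128
  Y = 8 + 4·34 + 155 + 2·128 = 555
  K = 191 − 2·128 + 555 = 490
Policy B (Y − 46):
  U = 72
  G = 155
  S = 128
  Y = 8 + 4·72 + 155 + 2·128 (−46 from intervention) = 661
  K = 191 − 2·128 + 661 = 596
K: 490 − 596 = -106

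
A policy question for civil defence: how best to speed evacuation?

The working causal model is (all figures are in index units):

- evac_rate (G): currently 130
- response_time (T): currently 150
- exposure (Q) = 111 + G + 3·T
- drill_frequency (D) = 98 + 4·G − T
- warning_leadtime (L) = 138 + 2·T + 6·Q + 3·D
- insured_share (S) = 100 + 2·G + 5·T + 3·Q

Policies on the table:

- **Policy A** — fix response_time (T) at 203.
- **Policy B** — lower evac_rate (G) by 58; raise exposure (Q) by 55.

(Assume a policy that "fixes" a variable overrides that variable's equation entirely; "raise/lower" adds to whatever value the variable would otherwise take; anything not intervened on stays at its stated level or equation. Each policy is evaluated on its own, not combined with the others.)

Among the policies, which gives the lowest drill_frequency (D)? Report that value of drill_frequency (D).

236

Policy A (T := 203):
  G = 130
  T = 203
  D = 98 + 4·130 − 203 = 415
Policy B (G − 58, Q + 55):
  G = 130 − 58 = 72
  T = 150
  D = 98 + 4·72 − 150 = 236
Comparing — Policy A: D=415, Policy B: D=236. Lowest is 236 (Policy B).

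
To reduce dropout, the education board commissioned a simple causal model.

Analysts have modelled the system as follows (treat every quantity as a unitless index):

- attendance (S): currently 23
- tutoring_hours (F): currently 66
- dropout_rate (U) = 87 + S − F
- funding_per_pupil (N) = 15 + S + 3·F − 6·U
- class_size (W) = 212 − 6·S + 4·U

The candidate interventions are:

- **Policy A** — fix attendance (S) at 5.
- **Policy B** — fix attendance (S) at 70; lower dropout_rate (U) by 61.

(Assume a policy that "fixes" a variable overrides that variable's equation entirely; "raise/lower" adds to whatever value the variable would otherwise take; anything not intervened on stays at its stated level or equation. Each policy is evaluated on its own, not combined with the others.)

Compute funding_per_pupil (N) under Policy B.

103

Policy B (S := 70, U − 61):
  S = 70
  F = 66
  U = 87 + 70 − 66 (−61 from intervention) = 30
  N = 15 + 70 + 3·66 − 6·30 = 103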